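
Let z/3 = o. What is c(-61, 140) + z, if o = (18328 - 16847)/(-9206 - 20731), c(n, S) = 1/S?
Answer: -197361/1397060 ≈ -0.14127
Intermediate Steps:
o = -1481/29937 (o = 1481/(-29937) = 1481*(-1/29937) = -1481/29937 ≈ -0.049471)
z = -1481/9979 (z = 3*(-1481/29937) = -1481/9979 ≈ -0.14841)
c(-61, 140) + z = 1/140 - 1481/9979 = -197361/1397060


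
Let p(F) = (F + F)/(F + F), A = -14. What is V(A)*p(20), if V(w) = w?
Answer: -14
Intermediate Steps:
p(F) = 1 (p(F) = (2*F)/((2*F)) = (2*F)*(1/(2*F)) = 1)
V(A)*p(20) = -14*1 = -14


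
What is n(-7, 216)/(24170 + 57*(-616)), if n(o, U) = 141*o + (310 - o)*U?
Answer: -67485/10942 ≈ -6.1675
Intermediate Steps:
n(o, U) = 141*o + U*(310 - o)
n(-7, 216)/(24170 + 57*(-616)) = (141*(-7) + 310*216 - 1*216*(-7))/(24170 + 57*(-616)) = (-987 + 66960 + 1512)/(24170 - 35112) = 67485/(-10942) = 67485*(-1/10942) = -67485/10942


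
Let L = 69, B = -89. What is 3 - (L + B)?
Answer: 23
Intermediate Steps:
3 - (L + B) = 3 - (69 - 89) = 3 - 1*(-20) = 3 + 20 = 23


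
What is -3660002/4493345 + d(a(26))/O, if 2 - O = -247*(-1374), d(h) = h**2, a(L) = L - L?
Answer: -3660002/4493345 ≈ -0.81454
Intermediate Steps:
a(L) = 0
O = -339376 (O = 2 - (-247)*(-1374) = 2 - 1*339378 = 2 - 339378 = -339376)
-3660002/4493345 + d(a(26))/O = -3660002/4493345 + 0**2/(-339376) = -3660002*1/4493345 + 0*(-1/339376) = -3660002/4493345 + 0 = -3660002/4493345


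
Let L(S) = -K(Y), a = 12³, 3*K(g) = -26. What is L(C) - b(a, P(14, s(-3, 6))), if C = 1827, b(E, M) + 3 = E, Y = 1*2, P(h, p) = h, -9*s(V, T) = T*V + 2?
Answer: -5149/3 ≈ -1716.3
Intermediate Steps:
s(V, T) = -2/9 - T*V/9 (s(V, T) = -(T*V + 2)/9 = -(2 + T*V)/9 = -2/9 - T*V/9)
Y = 2
K(g) = -26/3 (K(g) = (⅓)*(-26) = -26/3)
a = 1728
b(E, M) = -3 + E
L(S) = 26/3 (L(S) = -1*(-26/3) = 26/3)
L(C) - b(a, P(14, s(-3, 6))) = 26/3 - (-3 + 1728) = 26/3 - 1*1725 = 26/3 - 1725 = -5149/3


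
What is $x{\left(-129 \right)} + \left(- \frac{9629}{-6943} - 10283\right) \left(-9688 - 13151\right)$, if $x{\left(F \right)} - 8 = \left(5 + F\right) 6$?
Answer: $\frac{1630362386312}{6943} \approx 2.3482 \cdot 10^{8}$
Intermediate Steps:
$x{\left(F \right)} = 38 + 6 F$ ($x{\left(F \right)} = 8 + \left(5 + F\right) 6 = 8 + \left(30 + 6 F\right) = 38 + 6 F$)
$x{\left(-129 \right)} + \left(- \frac{9629}{-6943} - 10283\right) \left(-9688 - 13151\right) = \left(38 + 6 \left(-129\right)\right) + \left(- \frac{9629}{-6943} - 10283\right) \left(-9688 - 13151\right) = \left(38 - 774\right) + \left(\left(-9629\right) \left(- \frac{1}{6943}\right) - 10283\right) \left(-22839\right) = -736 + \left(\frac{9629}{6943} - 10283\right) \left(-22839\right) = -736 - - \frac{1630367496360}{6943} = -736 + \frac{1630367496360}{6943} = \frac{1630362386312}{6943}$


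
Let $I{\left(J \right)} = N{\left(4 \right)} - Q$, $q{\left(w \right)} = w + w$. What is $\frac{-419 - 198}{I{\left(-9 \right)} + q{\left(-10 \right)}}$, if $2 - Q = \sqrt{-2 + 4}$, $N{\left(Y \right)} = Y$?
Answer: $\frac{5553}{161} + \frac{617 \sqrt{2}}{322} \approx 37.201$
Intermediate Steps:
$q{\left(w \right)} = 2 w$
$Q = 2 - \sqrt{2}$ ($Q = 2 - \sqrt{-2 + 4} = 2 - \sqrt{2} \approx 0.58579$)
$I{\left(J \right)} = 2 + \sqrt{2}$ ($I{\left(J \right)} = 4 - \left(2 - \sqrt{2}\right) = 2 + \sqrt{2}$)
$\frac{-419 - 198}{I{\left(-9 \right)} + q{\left(-10 \right)}} = \frac{-419 - 198}{\left(2 + \sqrt{2}\right) + 2 \left(-10\right)} = - \frac{617}{\left(2 + \sqrt{2}\right) - 20} = - \frac{617}{-18 + \sqrt{2}}$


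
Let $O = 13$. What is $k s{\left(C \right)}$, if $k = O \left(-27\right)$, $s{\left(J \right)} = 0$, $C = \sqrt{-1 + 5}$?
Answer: $0$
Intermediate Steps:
$C = 2$ ($C = \sqrt{4} = 2$)
$k = -351$ ($k = 13 \left(-27\right) = -351$)
$k s{\left(C \right)} = \left(-351\right) 0 = 0$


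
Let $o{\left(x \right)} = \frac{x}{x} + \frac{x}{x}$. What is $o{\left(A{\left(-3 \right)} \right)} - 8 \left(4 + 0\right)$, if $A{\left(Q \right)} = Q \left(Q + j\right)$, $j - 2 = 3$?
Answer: $-30$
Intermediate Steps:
$j = 5$ ($j = 2 + 3 = 5$)
$A{\left(Q \right)} = Q \left(5 + Q\right)$ ($A{\left(Q \right)} = Q \left(Q + 5\right) = Q \left(5 + Q\right)$)
$o{\left(x \right)} = 2$ ($o{\left(x \right)} = 1 + 1 = 2$)
$o{\left(A{\left(-3 \right)} \right)} - 8 \left(4 + 0\right) = 2 - 8 \left(4 + 0\right) = 2 - 32 = -30$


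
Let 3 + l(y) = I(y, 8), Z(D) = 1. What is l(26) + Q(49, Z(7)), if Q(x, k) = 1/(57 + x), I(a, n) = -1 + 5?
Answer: 107/106 ≈ 1.0094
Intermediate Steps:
I(a, n) = 4
l(y) = 1 (l(y) = -3 + 4 = 1)
l(26) + Q(49, Z(7)) = 1 + 1/(57 + 49) = 1 + 1/106 = 107/106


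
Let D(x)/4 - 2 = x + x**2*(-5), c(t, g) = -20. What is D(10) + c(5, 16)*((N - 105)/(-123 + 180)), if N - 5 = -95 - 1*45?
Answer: -35488/19 ≈ -1867.8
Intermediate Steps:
N = -135 (N = 5 + (-95 - 1*45) = 5 + (-95 - 45) = 5 - 140 = -135)
D(x) = 8 - 20*x**2 + 4*x (D(x) = 8 + 4*(x + x**2*(-5)) = 8 + 4*(x - 5*x**2) = 8 + (-20*x**2 + 4*x) = 8 - 20*x**2 + 4*x)
D(10) + c(5, 16)*((N - 105)/(-123 + 180)) = (8 - 20*10**2 + 4*10) - 20*(-135 - 105)/(-123 + 180) = (8 - 20*100 + 40) - (-4800)/57 = (8 - 2000 + 40) - (-4800)/57 = -1952 - 20*(-80/19) = -1952 + 1600/19 = -35488/19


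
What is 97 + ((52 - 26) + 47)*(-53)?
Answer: -3772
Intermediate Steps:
97 + ((52 - 26) + 47)*(-53) = 97 + (26 + 47)*(-53) = 97 + 73*(-53) = 97 - 3869 = -3772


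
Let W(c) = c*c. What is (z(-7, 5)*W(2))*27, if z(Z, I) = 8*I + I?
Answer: 4860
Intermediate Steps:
W(c) = c²
z(Z, I) = 9*I
(z(-7, 5)*W(2))*27 = ((9*5)*2²)*27 = (45*4)*27 = 180*27 = 4860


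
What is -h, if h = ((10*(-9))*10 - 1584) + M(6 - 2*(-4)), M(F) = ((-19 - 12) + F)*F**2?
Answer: 5816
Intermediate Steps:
M(F) = F**2*(-31 + F) (M(F) = (-31 + F)*F**2 = F**2*(-31 + F))
h = -5816 (h = ((10*(-9))*10 - 1584) + (6 - 2*(-4))**2*(-31 + (6 - 2*(-4))) = (-90*10 - 1584) + (6 + 8)**2*(-31 + (6 + 8)) = (-900 - 1584) + 14**2*(-31 + 14) = -2484 + 196*(-17) = -2484 - 3332 = -5816)
-h = -1*(-5816) = 5816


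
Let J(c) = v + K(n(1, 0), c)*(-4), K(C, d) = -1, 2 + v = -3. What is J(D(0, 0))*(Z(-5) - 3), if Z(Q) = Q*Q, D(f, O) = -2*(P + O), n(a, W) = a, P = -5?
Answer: -22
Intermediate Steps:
v = -5 (v = -2 - 3 = -5)
D(f, O) = 10 - 2*O (D(f, O) = -2*(-5 + O) = 10 - 2*O)
J(c) = -1 (J(c) = -5 - 1*(-4) = -5 + 4 = -1)
Z(Q) = Q**2
J(D(0, 0))*(Z(-5) - 3) = -((-5)**2 - 3) = -(25 - 3) = -1*22 = -22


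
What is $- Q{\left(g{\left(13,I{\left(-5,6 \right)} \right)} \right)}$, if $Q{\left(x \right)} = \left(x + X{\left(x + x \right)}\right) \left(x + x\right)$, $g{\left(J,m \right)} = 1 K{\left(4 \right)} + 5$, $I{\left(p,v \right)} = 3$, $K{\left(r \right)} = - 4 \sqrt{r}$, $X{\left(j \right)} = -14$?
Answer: $-102$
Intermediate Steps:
$g{\left(J,m \right)} = -3$ ($g{\left(J,m \right)} = 1 \left(- 4 \sqrt{4}\right) + 5 = 1 \left(\left(-4\right) 2\right) + 5 = 1 \left(-8\right) + 5 = -8 + 5 = -3$)
$Q{\left(x \right)} = 2 x \left(-14 + x\right)$ ($Q{\left(x \right)} = \left(x - 14\right) \left(x + x\right) = \left(-14 + x\right) 2 x = 2 x \left(-14 + x\right)$)
$- Q{\left(g{\left(13,I{\left(-5,6 \right)} \right)} \right)} = - 2 \left(-3\right) \left(-14 - 3\right) = - 2 \left(-3\right) \left(-17\right) = \left(-1\right) 102 = -102$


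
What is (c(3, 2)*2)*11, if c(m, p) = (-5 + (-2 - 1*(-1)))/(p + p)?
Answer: -33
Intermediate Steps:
c(m, p) = -3/p (c(m, p) = (-5 + (-2 + 1))/((2*p)) = (-5 - 1)*(1/(2*p)) = -3/p)
(c(3, 2)*2)*11 = (-3/2*2)*11 = (-3*½*2)*11 = -3/2*2*11 = -3*11 = -33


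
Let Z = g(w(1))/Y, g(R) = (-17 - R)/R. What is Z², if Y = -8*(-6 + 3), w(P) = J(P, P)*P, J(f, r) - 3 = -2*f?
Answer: 9/16 ≈ 0.56250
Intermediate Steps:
J(f, r) = 3 - 2*f
w(P) = P*(3 - 2*P) (w(P) = (3 - 2*P)*P = P*(3 - 2*P))
g(R) = (-17 - R)/R
Y = 24 (Y = -8*(-3) = 24)
Z = -¾ (Z = ((-17 - (3 - 2*1))/((1*(3 - 2*1))))/24 = ((-17 - (3 - 2))/((1*(3 - 2))))*(1/24) = ((-17 - 1)/((1*1)))*(1/24) = ((-17 - 1*1)/1)*(1/24) = (1*(-17 - 1))*(1/24) = (1*(-18))*(1/24) = -18*1/24 = -¾ ≈ -0.75000)
Z² = (-¾)² = 9/16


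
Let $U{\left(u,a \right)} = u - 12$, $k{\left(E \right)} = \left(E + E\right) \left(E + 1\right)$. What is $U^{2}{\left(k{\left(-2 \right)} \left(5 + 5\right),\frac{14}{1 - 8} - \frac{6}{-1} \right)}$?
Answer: $784$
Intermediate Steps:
$k{\left(E \right)} = 2 E \left(1 + E\right)$
$U{\left(u,a \right)} = -12 + u$ ($U{\left(u,a \right)} = u - 12 = -12 + u$)
$U^{2}{\left(k{\left(-2 \right)} \left(5 + 5\right),\frac{14}{1 - 8} - \frac{6}{-1} \right)} = \left(-12 + 2 \left(-2\right) \left(1 - 2\right) \left(5 + 5\right)\right)^{2} = \left(-12 + 2 \left(-2\right) \left(-1\right) 10\right)^{2} = \left(-12 + 4 \cdot 10\right)^{2} = \left(-12 + 40\right)^{2} = 28^{2} = 784$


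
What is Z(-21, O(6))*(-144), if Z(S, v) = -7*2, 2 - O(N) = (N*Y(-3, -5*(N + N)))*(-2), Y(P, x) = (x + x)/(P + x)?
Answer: 2016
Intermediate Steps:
Y(P, x) = 2*x/(P + x) (Y(P, x) = (2*x)/(P + x) = 2*x/(P + x))
O(N) = 2 - 40*N**2/(-3 - 10*N) (O(N) = 2 - N*(2*(-5*(N + N))/(-3 - 5*(N + N)))*(-2) = 2 - N*(2*(-10*N)/(-3 - 10*N))*(-2) = 2 - N*(-20*N/(-3 - 10*N))*(-2) = 2 - (-20*N**2/(-3 - 10*N))*(-2) = 2 - 40*N**2/(-3 - 10*N))
Z(S, v) = -14
Z(-21, O(6))*(-144) = -14*(-144) = 2016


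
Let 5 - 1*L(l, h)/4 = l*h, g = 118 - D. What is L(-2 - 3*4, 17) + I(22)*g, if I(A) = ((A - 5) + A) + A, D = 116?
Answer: 1094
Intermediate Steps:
I(A) = -5 + 3*A (I(A) = ((-5 + A) + A) + A = (-5 + 2*A) + A = -5 + 3*A)
g = 2 (g = 118 - 1*116 = 118 - 116 = 2)
L(l, h) = 20 - 4*h*l (L(l, h) = 20 - 4*l*h = 20 - 4*h*l)
L(-2 - 3*4, 17) + I(22)*g = (20 - 4*17*(-2 - 3*4)) + (-5 + 3*22)*2 = (20 - 4*17*(-2 - 12)) + (-5 + 66)*2 = (20 - 4*17*(-14)) + 61*2 = (20 + 952) + 122 = 972 + 122 = 1094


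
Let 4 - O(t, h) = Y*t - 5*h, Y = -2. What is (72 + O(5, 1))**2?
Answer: 8281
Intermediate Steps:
O(t, h) = 4 + 2*t + 5*h (O(t, h) = 4 - (-2*t - 5*h) = 4 - (-5*h - 2*t) = 4 + (2*t + 5*h) = 4 + 2*t + 5*h)
(72 + O(5, 1))**2 = (72 + (4 + 2*5 + 5*1))**2 = (72 + (4 + 10 + 5))**2 = (72 + 19)**2 = 91**2 = 8281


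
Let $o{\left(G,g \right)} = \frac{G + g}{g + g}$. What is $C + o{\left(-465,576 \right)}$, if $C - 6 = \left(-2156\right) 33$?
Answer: $- \frac{27318491}{384} \approx -71142.0$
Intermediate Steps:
$o{\left(G,g \right)} = \frac{G + g}{2 g}$
$C = -71142$ ($C = 6 - 71148 = -71142$)
$C + o{\left(-465,576 \right)} = -71142 + \frac{-465 + 576}{2 \cdot 576} = -71142 + \frac{1}{2} \cdot \frac{1}{576} \cdot 111 = -71142 + \frac{37}{384} = - \frac{27318491}{384}$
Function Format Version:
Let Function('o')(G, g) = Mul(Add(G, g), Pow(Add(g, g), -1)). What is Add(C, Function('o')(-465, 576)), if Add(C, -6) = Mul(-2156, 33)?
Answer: Rational(-27318491, 384) ≈ -71142.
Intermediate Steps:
Function('o')(G, g) = Mul(Rational(1, 2), Pow(g, -1), Add(G, g)) (Function('o')(G, g) = Mul(Add(G, g), Pow(Mul(2, g), -1)) = Mul(Add(G, g), Mul(Rational(1, 2), Pow(g, -1))) = Mul(Rational(1, 2), Pow(g, -1), Add(G, g)))
C = -71142 (C = Add(6, Mul(-2156, 33)) = Add(6, -71148) = -71142)
Add(C, Function('o')(-465, 576)) = Add(-71142, Mul(Rational(1, 2), Pow(576, -1), Add(-465, 576))) = Add(-71142, Mul(Rational(1, 2), Rational(1, 576), 111)) = Add(-71142, Rational(37, 384)) = Rational(-27318491, 384)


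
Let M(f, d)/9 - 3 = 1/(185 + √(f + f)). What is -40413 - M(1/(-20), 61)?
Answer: 30*(-1348*√10 + 2493803*I)/(√10 - 1850*I) ≈ -40440.0 + 8.3148e-5*I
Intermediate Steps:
M(f, d) = 27 + 9/(185 + √2*√f) (M(f, d) = 27 + 9/(185 + √(f + f)) = 27 + 9/(185 + √(2*f)) = 27 + 9/(185 + √2*√f))
-40413 - M(1/(-20), 61) = -40413 - 9*(556 + 3*√2*√(1/(-20)))/(185 + √2*√(1/(-20))) = -40413 - 9*(556 + 3*√2*√(-1/20))/(185 + √2*√(-1/20)) = -40413 - 9*(556 + 3*√2*(I*√5/10))/(185 + √2*(I*√5/10)) = -40413 - 9*(556 + 3*I*√10/10)/(185 + I*√10/10)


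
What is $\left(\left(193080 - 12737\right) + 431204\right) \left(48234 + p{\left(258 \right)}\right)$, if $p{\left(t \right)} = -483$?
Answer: $29201980797$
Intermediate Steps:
$\left(\left(193080 - 12737\right) + 431204\right) \left(48234 + p{\left(258 \right)}\right) = \left(\left(193080 - 12737\right) + 431204\right) \left(48234 - 483\right) = \left(180343 + 431204\right) 47751 = 611547 \cdot 47751 = 29201980797$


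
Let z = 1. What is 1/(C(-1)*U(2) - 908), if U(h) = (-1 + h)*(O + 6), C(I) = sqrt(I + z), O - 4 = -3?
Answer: -1/908 ≈ -0.0011013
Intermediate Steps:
O = 1 (O = 4 - 3 = 1)
C(I) = sqrt(1 + I) (C(I) = sqrt(I + 1) = sqrt(1 + I))
U(h) = -7 + 7*h (U(h) = (-1 + h)*(1 + 6) = (-1 + h)*7 = -7 + 7*h)
1/(C(-1)*U(2) - 908) = 1/(sqrt(1 - 1)*(-7 + 7*2) - 908) = 1/(sqrt(0)*(-7 + 14) - 908) = 1/(0*7 - 908) = 1/(0 - 908) = 1/(-908) = -1/908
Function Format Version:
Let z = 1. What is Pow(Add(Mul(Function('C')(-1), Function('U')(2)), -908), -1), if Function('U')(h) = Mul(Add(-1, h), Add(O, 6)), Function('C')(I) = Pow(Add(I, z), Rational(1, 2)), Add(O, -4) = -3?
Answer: Rational(-1, 908) ≈ -0.0011013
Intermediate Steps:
O = 1 (O = Add(4, -3) = 1)
Function('C')(I) = Pow(Add(1, I), Rational(1, 2)) (Function('C')(I) = Pow(Add(I, 1), Rational(1, 2)) = Pow(Add(1, I), Rational(1, 2)))
Function('U')(h) = Add(-7, Mul(7, h)) (Function('U')(h) = Mul(Add(-1, h), Add(1, 6)) = Mul(Add(-1, h), 7) = Add(-7, Mul(7, h)))
Pow(Add(Mul(Function('C')(-1), Function('U')(2)), -908), -1) = Pow(Add(Mul(Pow(Add(1, -1), Rational(1, 2)), Add(-7, Mul(7, 2))), -908), -1) = Pow(Add(Mul(Pow(0, Rational(1, 2)), Add(-7, 14)), -908), -1) = Pow(Add(Mul(0, 7), -908), -1) = Pow(Add(0, -908), -1) = Pow(-908, -1) = Rational(-1, 908)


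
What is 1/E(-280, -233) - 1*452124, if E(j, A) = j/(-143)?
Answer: -126594577/280 ≈ -4.5212e+5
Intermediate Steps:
E(j, A) = -j/143 (E(j, A) = j*(-1/143) = -j/143)
1/E(-280, -233) - 1*452124 = 1/(-1/143*(-280)) - 1*452124 = 1/(280/143) - 452124 = 143/280 - 452124 = -126594577/280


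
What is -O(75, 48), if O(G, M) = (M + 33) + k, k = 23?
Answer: -104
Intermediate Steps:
O(G, M) = 56 + M (O(G, M) = (M + 33) + 23 = (33 + M) + 23 = 56 + M)
-O(75, 48) = -(56 + 48) = -1*104 = -104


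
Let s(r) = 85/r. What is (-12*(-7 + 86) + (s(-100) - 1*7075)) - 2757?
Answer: -215617/20 ≈ -10781.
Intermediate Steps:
(-12*(-7 + 86) + (s(-100) - 1*7075)) - 2757 = (-12*(-7 + 86) + (85/(-100) - 1*7075)) - 2757 = (-12*79 + (85*(-1/100) - 7075)) - 2757 = (-948 + (-17/20 - 7075)) - 2757 = (-948 - 141517/20) - 2757 = -160477/20 - 2757 = -215617/20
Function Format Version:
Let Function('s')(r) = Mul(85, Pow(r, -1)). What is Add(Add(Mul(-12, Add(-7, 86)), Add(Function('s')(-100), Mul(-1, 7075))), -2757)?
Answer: Rational(-215617, 20) ≈ -10781.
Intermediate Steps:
Add(Add(Mul(-12, Add(-7, 86)), Add(Function('s')(-100), Mul(-1, 7075))), -2757) = Add(Add(Mul(-12, Add(-7, 86)), Add(Mul(85, Pow(-100, -1)), Mul(-1, 7075))), -2757) = Add(Add(Mul(-12, 79), Add(Mul(85, Rational(-1, 100)), -7075)), -2757) = Add(Add(-948, Add(Rational(-17, 20), -7075)), -2757) = Add(Add(-948, Rational(-141517, 20)), -2757) = Add(Rational(-160477, 20), -2757) = Rational(-215617, 20)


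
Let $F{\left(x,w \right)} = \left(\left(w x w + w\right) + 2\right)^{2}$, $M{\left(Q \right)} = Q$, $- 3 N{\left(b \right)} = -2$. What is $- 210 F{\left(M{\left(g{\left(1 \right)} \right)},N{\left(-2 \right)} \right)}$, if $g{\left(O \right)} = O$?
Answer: $- \frac{54880}{27} \approx -2032.6$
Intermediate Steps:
$N{\left(b \right)} = \frac{2}{3}$ ($N{\left(b \right)} = \left(- \frac{1}{3}\right) \left(-2\right) = \frac{2}{3}$)
$F{\left(x,w \right)} = \left(2 + w + x w^{2}\right)^{2}$ ($F{\left(x,w \right)} = \left(\left(x w^{2} + w\right) + 2\right)^{2} = \left(\left(w + x w^{2}\right) + 2\right)^{2} = \left(2 + w + x w^{2}\right)^{2}$)
$- 210 F{\left(M{\left(g{\left(1 \right)} \right)},N{\left(-2 \right)} \right)} = - 210 \left(2 + \frac{2}{3} + 1 \left(\frac{2}{3}\right)^{2}\right)^{2} = - 210 \left(2 + \frac{2}{3} + 1 \cdot \frac{4}{9}\right)^{2} = - 210 \left(2 + \frac{2}{3} + \frac{4}{9}\right)^{2} = - 210 \left(\frac{28}{9}\right)^{2} = \left(-210\right) \frac{784}{81} = - \frac{54880}{27}$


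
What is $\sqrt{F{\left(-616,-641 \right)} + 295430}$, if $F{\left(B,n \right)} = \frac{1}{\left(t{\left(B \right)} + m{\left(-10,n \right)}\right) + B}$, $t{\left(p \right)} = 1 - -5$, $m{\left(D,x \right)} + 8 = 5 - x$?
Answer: $\frac{\sqrt{57904287}}{14} \approx 543.54$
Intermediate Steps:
$m{\left(D,x \right)} = -3 - x$ ($m{\left(D,x \right)} = -8 - \left(-5 + x\right) = -3 - x$)
$t{\left(p \right)} = 6$ ($t{\left(p \right)} = 1 + 5 = 6$)
$F{\left(B,n \right)} = \frac{1}{3 + B - n}$ ($F{\left(B,n \right)} = \frac{1}{\left(6 - \left(3 + n\right)\right) + B} = \frac{1}{\left(3 - n\right) + B} = \frac{1}{3 + B - n}$)
$\sqrt{F{\left(-616,-641 \right)} + 295430} = \sqrt{\frac{1}{3 - 616 - -641} + 295430} = \sqrt{\frac{1}{3 - 616 + 641} + 295430} = \sqrt{\frac{1}{28} + 295430} = \sqrt{\frac{8272041}{28}} = \frac{\sqrt{57904287}}{14}$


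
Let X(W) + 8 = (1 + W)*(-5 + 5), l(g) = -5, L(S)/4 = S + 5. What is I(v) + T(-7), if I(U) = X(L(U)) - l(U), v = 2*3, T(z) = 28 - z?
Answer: 32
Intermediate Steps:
v = 6
L(S) = 20 + 4*S (L(S) = 4*(S + 5) = 4*(5 + S) = 20 + 4*S)
X(W) = -8 (X(W) = -8 + (1 + W)*(-5 + 5) = -8 + (1 + W)*0 = -8 + 0 = -8)
I(U) = -3 (I(U) = -8 - 1*(-5) = -8 + 5 = -3)
I(v) + T(-7) = -3 + (28 - 1*(-7)) = -3 + (28 + 7) = -3 + 35 = 32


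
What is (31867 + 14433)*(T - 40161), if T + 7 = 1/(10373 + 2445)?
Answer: -11919319742450/6409 ≈ -1.8598e+9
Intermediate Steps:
T = -89725/12818 (T = -7 + 1/(10373 + 2445) = -7 + 1/12818 = -89725/12818 ≈ -6.9999)
(31867 + 14433)*(T - 40161) = (31867 + 14433)*(-89725/12818 - 40161) = 46300*(-514873423/12818) = -11919319742450/6409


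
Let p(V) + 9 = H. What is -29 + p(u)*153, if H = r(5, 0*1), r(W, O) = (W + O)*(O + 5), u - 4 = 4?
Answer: 2419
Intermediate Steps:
u = 8 (u = 4 + 4 = 8)
r(W, O) = (5 + O)*(O + W) (r(W, O) = (O + W)*(5 + O) = (5 + O)*(O + W))
H = 25 (H = (0*1)² + 5*(0*1) + 5*5 + (0*1)*5 = 0² + 5*0 + 25 + 0*5 = 0 + 0 + 25 + 0 = 25)
p(V) = 16 (p(V) = -9 + 25 = 16)
-29 + p(u)*153 = -29 + 16*153 = -29 + 2448 = 2419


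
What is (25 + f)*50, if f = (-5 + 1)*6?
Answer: 50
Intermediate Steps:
f = -24 (f = -4*6 = -24)
(25 + f)*50 = (25 - 24)*50 = 1*50 = 50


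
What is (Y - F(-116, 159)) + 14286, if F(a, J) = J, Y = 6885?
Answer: 21012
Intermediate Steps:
(Y - F(-116, 159)) + 14286 = (6885 - 1*159) + 14286 = (6885 - 159) + 14286 = 6726 + 14286 = 21012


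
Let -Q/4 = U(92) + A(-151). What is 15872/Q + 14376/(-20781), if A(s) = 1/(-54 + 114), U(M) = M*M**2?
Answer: -225537558712/323638313487 ≈ -0.69688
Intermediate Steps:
U(M) = M**3
A(s) = 1/60
Q = -46721281/15 (Q = -4*(92**3 + 1/60) = -4*(778688 + 1/60) = -4*46721281/60 = -46721281/15 ≈ -3.1148e+6)
15872/Q + 14376/(-20781) = 15872/(-46721281/15) + 14376/(-20781) = 15872*(-15/46721281) + 14376*(-1/20781) = -238080/46721281 - 4792/6927 = -225537558712/323638313487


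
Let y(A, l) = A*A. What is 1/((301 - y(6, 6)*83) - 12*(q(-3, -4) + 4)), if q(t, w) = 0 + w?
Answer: -1/2687 ≈ -0.00037216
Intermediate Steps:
q(t, w) = w
y(A, l) = A**2
1/((301 - y(6, 6)*83) - 12*(q(-3, -4) + 4)) = 1/((301 - 6**2*83) - 12*(-4 + 4)) = 1/((301 - 36*83) - 12*0) = 1/((301 - 1*2988) + 0) = 1/((301 - 2988) + 0) = 1/(-2687 + 0) = 1/(-2687) = -1/2687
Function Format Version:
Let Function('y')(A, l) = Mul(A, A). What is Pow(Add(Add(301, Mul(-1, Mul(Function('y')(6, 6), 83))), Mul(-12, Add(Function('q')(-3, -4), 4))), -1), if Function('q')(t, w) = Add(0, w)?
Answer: Rational(-1, 2687) ≈ -0.00037216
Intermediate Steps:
Function('q')(t, w) = w
Function('y')(A, l) = Pow(A, 2)
Pow(Add(Add(301, Mul(-1, Mul(Function('y')(6, 6), 83))), Mul(-12, Add(Function('q')(-3, -4), 4))), -1) = Pow(Add(Add(301, Mul(-1, Mul(Pow(6, 2), 83))), Mul(-12, Add(-4, 4))), -1) = Pow(Add(Add(301, Mul(-1, Mul(36, 83))), Mul(-12, 0)), -1) = Pow(Add(Add(301, Mul(-1, 2988)), 0), -1) = Pow(Add(Add(301, -2988), 0), -1) = Pow(Add(-2687, 0), -1) = Pow(-2687, -1) = Rational(-1, 2687)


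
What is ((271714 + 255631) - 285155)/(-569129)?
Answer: -242190/569129 ≈ -0.42554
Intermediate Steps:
((271714 + 255631) - 285155)/(-569129) = (527345 - 285155)*(-1/569129) = 242190*(-1/569129) = -242190/569129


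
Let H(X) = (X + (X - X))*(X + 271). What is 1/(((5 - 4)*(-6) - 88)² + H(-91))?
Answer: -1/7544 ≈ -0.00013256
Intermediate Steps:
H(X) = X*(271 + X) (H(X) = (X + 0)*(271 + X) = X*(271 + X))
1/(((5 - 4)*(-6) - 88)² + H(-91)) = 1/(((5 - 4)*(-6) - 88)² - 91*(271 - 91)) = 1/((1*(-6) - 88)² - 91*180) = 1/((-6 - 88)² - 16380) = 1/((-94)² - 16380) = 1/(8836 - 16380) = 1/(-7544) = -1/7544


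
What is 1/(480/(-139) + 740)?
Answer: 139/102380 ≈ 0.0013577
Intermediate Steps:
1/(480/(-139) + 740) = 1/(480*(-1/139) + 740) = 1/(-480/139 + 740) = 1/(102380/139) = 139/102380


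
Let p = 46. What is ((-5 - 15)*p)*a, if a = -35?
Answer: 32200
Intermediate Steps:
((-5 - 15)*p)*a = ((-5 - 15)*46)*(-35) = -20*46*(-35) = -920*(-35) = 32200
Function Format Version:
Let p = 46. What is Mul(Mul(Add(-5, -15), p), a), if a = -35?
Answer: 32200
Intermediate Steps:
Mul(Mul(Add(-5, -15), p), a) = Mul(Mul(Add(-5, -15), 46), -35) = Mul(Mul(-20, 46), -35) = Mul(-920, -35) = 32200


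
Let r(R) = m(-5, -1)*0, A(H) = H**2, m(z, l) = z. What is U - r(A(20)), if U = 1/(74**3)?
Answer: 1/405224 ≈ 2.4678e-6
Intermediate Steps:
U = 1/405224 ≈ 2.4678e-6
r(R) = 0 (r(R) = -5*0 = 0)
U - r(A(20)) = 1/405224 - 1*0 = 1/405224 + 0 = 1/405224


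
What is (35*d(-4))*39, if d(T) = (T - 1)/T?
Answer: 6825/4 ≈ 1706.3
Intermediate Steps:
d(T) = (-1 + T)/T
(35*d(-4))*39 = (35*((-1 - 4)/(-4)))*39 = (35*(-¼*(-5)))*39 = (35*(5/4))*39 = (175/4)*39 = 6825/4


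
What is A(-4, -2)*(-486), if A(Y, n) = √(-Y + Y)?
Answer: 0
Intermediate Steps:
A(Y, n) = 0 (A(Y, n) = √0 = 0)
A(-4, -2)*(-486) = 0*(-486) = 0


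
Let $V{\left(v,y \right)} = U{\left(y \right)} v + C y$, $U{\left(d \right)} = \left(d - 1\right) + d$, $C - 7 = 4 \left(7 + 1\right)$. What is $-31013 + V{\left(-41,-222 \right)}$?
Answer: $-21426$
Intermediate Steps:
$C = 39$ ($C = 7 + 4 \left(7 + 1\right) = 7 + 4 \cdot 8 = 7 + 32 = 39$)
$U{\left(d \right)} = -1 + 2 d$ ($U{\left(d \right)} = \left(-1 + d\right) + d = -1 + 2 d$)
$V{\left(v,y \right)} = 39 y + v \left(-1 + 2 y\right)$ ($V{\left(v,y \right)} = \left(-1 + 2 y\right) v + 39 y = v \left(-1 + 2 y\right) + 39 y = 39 y + v \left(-1 + 2 y\right)$)
$-31013 + V{\left(-41,-222 \right)} = -31013 - \left(8658 + 41 \left(-1 + 2 \left(-222\right)\right)\right) = -31013 - \left(8658 + 41 \left(-1 - 444\right)\right) = -31013 - -9587 = -31013 + \left(-8658 + 18245\right) = -31013 + 9587 = -21426$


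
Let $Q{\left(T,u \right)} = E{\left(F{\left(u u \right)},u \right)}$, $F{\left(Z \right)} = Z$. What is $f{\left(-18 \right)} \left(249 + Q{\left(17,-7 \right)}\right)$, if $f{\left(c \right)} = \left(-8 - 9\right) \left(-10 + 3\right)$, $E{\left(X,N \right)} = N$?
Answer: $28798$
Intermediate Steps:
$Q{\left(T,u \right)} = u$
$f{\left(c \right)} = 119$ ($f{\left(c \right)} = \left(-17\right) \left(-7\right) = 119$)
$f{\left(-18 \right)} \left(249 + Q{\left(17,-7 \right)}\right) = 119 \left(249 - 7\right) = 119 \cdot 242 = 28798$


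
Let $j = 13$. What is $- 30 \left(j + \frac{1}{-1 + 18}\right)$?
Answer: $- \frac{6660}{17} \approx -391.76$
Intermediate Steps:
$- 30 \left(j + \frac{1}{-1 + 18}\right) = - 30 \left(13 + \frac{1}{-1 + 18}\right) = - 30 \left(13 + \frac{1}{17}\right) = \left(-30\right) \frac{222}{17} = - \frac{6660}{17}$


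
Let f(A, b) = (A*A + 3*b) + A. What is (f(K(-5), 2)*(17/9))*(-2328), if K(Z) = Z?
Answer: -342992/3 ≈ -1.1433e+5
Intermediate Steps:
f(A, b) = A + A² + 3*b (f(A, b) = (A² + 3*b) + A = A + A² + 3*b)
(f(K(-5), 2)*(17/9))*(-2328) = ((-5 + (-5)² + 3*2)*(17/9))*(-2328) = ((-5 + 25 + 6)*(17*(⅑)))*(-2328) = (26*(17/9))*(-2328) = (442/9)*(-2328) = -342992/3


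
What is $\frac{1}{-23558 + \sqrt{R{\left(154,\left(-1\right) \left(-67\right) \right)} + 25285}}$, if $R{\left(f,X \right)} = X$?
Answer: $- \frac{11779}{277477006} - \frac{\sqrt{6338}}{277477006} \approx -4.2737 \cdot 10^{-5}$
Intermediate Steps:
$\frac{1}{-23558 + \sqrt{R{\left(154,\left(-1\right) \left(-67\right) \right)} + 25285}} = \frac{1}{-23558 + \sqrt{\left(-1\right) \left(-67\right) + 25285}} = \frac{1}{-23558 + \sqrt{67 + 25285}} = \frac{1}{-23558 + \sqrt{25352}} = \frac{1}{-23558 + 2 \sqrt{6338}}$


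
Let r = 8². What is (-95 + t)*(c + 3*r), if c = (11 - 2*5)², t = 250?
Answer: 29915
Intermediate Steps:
r = 64
c = 1 (c = (11 - 10)² = 1² = 1)
(-95 + t)*(c + 3*r) = (-95 + 250)*(1 + 3*64) = 155*(1 + 192) = 155*193 = 29915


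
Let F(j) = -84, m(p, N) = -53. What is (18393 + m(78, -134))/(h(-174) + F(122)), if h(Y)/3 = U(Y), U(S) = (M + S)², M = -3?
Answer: 18340/93903 ≈ 0.19531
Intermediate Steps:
U(S) = (-3 + S)²
h(Y) = 3*(-3 + Y)²
(18393 + m(78, -134))/(h(-174) + F(122)) = (18393 - 53)/(3*(-3 - 174)² - 84) = 18340/(3*(-177)² - 84) = 18340/(3*31329 - 84) = 18340/(93987 - 84) = 18340/93903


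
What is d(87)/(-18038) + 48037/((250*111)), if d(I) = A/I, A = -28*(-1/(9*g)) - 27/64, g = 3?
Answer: 21710803752361/12541893552000 ≈ 1.7311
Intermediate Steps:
A = 1063/1728 (A = -28/(-3*3*3) - 27/64 = -28/((-9*3)) - 27*1/64 = -28/(-27) - 27/64 = -28*(-1/27) - 27/64 = 28/27 - 27/64 = 1063/1728 ≈ 0.61516)
d(I) = 1063/(1728*I)
d(87)/(-18038) + 48037/((250*111)) = ((1063/1728)/87)/(-18038) + 48037/((250*111)) = ((1063/1728)*(1/87))*(-1/18038) + 48037/27750 = (1063/150336)*(-1/18038) + 48037*(1/27750) = -1063/2711760768 + 48037/27750 = 21710803752361/12541893552000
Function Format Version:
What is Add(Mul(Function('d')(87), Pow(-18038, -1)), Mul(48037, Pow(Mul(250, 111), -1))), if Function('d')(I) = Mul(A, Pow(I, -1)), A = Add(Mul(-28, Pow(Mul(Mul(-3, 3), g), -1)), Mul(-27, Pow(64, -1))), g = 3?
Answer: Rational(21710803752361, 12541893552000) ≈ 1.7311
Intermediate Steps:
A = Rational(1063, 1728) (A = Add(Mul(-28, Pow(Mul(Mul(-3, 3), 3), -1)), Mul(-27, Pow(64, -1))) = Add(Mul(-28, Pow(Mul(-9, 3), -1)), Mul(-27, Rational(1, 64))) = Add(Mul(-28, Pow(-27, -1)), Rational(-27, 64)) = Add(Mul(-28, Rational(-1, 27)), Rational(-27, 64)) = Add(Rational(28, 27), Rational(-27, 64)) = Rational(1063, 1728) ≈ 0.61516)
Function('d')(I) = Mul(Rational(1063, 1728), Pow(I, -1))
Add(Mul(Function('d')(87), Pow(-18038, -1)), Mul(48037, Pow(Mul(250, 111), -1))) = Add(Mul(Mul(Rational(1063, 1728), Pow(87, -1)), Pow(-18038, -1)), Mul(48037, Pow(Mul(250, 111), -1))) = Add(Mul(Mul(Rational(1063, 1728), Rational(1, 87)), Rational(-1, 18038)), Mul(48037, Pow(27750, -1))) = Add(Mul(Rational(1063, 150336), Rational(-1, 18038)), Mul(48037, Rational(1, 27750))) = Add(Rational(-1063, 2711760768), Rational(48037, 27750)) = Rational(21710803752361, 12541893552000)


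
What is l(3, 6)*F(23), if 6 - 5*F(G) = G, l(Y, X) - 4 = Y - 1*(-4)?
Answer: -187/5 ≈ -37.400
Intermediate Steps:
l(Y, X) = 8 + Y (l(Y, X) = 4 + (Y - 1*(-4)) = 4 + (Y + 4) = 4 + (4 + Y) = 8 + Y)
F(G) = 6/5 - G/5
l(3, 6)*F(23) = (8 + 3)*(6/5 - ⅕*23) = 11*(6/5 - 23/5) = 11*(-17/5) = -187/5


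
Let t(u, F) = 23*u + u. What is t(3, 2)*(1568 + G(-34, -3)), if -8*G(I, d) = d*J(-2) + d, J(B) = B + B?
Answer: 112815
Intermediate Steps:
J(B) = 2*B
t(u, F) = 24*u
G(I, d) = 3*d/8 (G(I, d) = -(d*(2*(-2)) + d)/8 = -(d*(-4) + d)/8 = -(-4*d + d)/8 = -(-3)*d/8 = 3*d/8)
t(3, 2)*(1568 + G(-34, -3)) = (24*3)*(1568 + (3/8)*(-3)) = 72*(1568 - 9/8) = 72*(12535/8) = 112815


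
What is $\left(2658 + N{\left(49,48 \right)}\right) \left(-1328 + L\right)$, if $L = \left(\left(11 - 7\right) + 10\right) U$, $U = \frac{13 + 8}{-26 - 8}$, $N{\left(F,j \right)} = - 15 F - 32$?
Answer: $- \frac{42969193}{17} \approx -2.5276 \cdot 10^{6}$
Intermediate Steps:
$N{\left(F,j \right)} = -32 - 15 F$
$U = - \frac{21}{34}$ ($U = \frac{21}{-34} = 21 \left(- \frac{1}{34}\right) = - \frac{21}{34} \approx -0.61765$)
$L = - \frac{147}{17}$ ($L = \left(\left(11 - 7\right) + 10\right) \left(- \frac{21}{34}\right) = \left(4 + 10\right) \left(- \frac{21}{34}\right) = 14 \left(- \frac{21}{34}\right) = - \frac{147}{17} \approx -8.6471$)
$\left(2658 + N{\left(49,48 \right)}\right) \left(-1328 + L\right) = \left(2658 - 767\right) \left(-1328 - \frac{147}{17}\right) = \left(2658 - 767\right) \left(- \frac{22723}{17}\right) = 1891 \left(- \frac{22723}{17}\right) = - \frac{42969193}{17}$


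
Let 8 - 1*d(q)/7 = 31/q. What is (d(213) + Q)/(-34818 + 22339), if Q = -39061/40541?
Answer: -6569798/1517733417 ≈ -0.0043287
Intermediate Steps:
d(q) = 56 - 217/q
Q = -39061/40541 (Q = -39061*1/40541 = -39061/40541 ≈ -0.96349)
(d(213) + Q)/(-34818 + 22339) = ((56 - 217/213) - 39061/40541)/(-34818 + 22339) = ((56 - 217*1/213) - 39061/40541)/(-12479) = ((56 - 217/213) - 39061/40541)*(-1/12479) = (11711/213 - 39061/40541)*(-1/12479) = (6569798/121623)*(-1/12479) = -6569798/1517733417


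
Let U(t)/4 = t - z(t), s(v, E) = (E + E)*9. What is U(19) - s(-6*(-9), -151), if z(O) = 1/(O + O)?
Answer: 53084/19 ≈ 2793.9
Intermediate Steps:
z(O) = 1/(2*O)
s(v, E) = 18*E (s(v, E) = (2*E)*9 = 18*E)
U(t) = -2/t + 4*t (U(t) = 4*(t - 1/(2*t)) = -2/t + 4*t)
U(19) - s(-6*(-9), -151) = (-2/19 + 4*19) - 18*(-151) = (-2*1/19 + 76) - 1*(-2718) = (-2/19 + 76) + 2718 = 1442/19 + 2718 = 53084/19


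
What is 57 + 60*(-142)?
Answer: -8463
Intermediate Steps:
57 + 60*(-142) = 57 - 8520 = -8463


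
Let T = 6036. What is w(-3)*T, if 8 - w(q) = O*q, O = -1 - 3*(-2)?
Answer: 138828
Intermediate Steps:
O = 5 (O = -1 + 6 = 5)
w(q) = 8 - 5*q
w(-3)*T = (8 - 5*(-3))*6036 = (8 + 15)*6036 = 23*6036 = 138828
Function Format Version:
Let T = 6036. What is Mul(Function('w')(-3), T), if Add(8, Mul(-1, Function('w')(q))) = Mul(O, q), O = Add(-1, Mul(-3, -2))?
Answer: 138828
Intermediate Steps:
O = 5 (O = Add(-1, 6) = 5)
Function('w')(q) = Add(8, Mul(-5, q)) (Function('w')(q) = Add(8, Mul(-1, Mul(5, q))) = Add(8, Mul(-5, q)))
Mul(Function('w')(-3), T) = Mul(Add(8, Mul(-5, -3)), 6036) = Mul(Add(8, 15), 6036) = Mul(23, 6036) = 138828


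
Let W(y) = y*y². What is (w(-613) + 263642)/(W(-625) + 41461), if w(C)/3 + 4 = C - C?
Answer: -131815/122049582 ≈ -0.0010800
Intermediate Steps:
w(C) = -12 (w(C) = -12 + 3*(C - C) = -12 + 3*0 = -12 + 0 = -12)
W(y) = y³
(w(-613) + 263642)/(W(-625) + 41461) = (-12 + 263642)/((-625)³ + 41461) = 263630/(-244140625 + 41461) = 263630/(-244099164) = 263630*(-1/244099164) = -131815/122049582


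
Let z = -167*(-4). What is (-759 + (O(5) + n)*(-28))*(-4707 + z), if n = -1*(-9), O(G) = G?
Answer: 4648889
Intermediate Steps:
z = 668
n = 9
(-759 + (O(5) + n)*(-28))*(-4707 + z) = (-759 + (5 + 9)*(-28))*(-4707 + 668) = (-759 + 14*(-28))*(-4039) = (-759 - 392)*(-4039) = -1151*(-4039) = 4648889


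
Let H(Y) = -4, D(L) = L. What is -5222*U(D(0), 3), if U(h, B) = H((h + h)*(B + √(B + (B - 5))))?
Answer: 20888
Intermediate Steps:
U(h, B) = -4
-5222*U(D(0), 3) = -5222*(-4) = 20888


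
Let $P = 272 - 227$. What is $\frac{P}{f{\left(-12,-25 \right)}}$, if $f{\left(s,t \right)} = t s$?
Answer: $\frac{3}{20} \approx 0.15$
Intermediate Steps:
$f{\left(s,t \right)} = s t$
$P = 45$
$\frac{P}{f{\left(-12,-25 \right)}} = \frac{45}{\left(-12\right) \left(-25\right)} = \frac{45}{300} = 45 \cdot \frac{1}{300} = \frac{3}{20}$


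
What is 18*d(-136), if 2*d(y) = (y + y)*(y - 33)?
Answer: 413712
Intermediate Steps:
d(y) = y*(-33 + y) (d(y) = ((y + y)*(y - 33))/2 = ((2*y)*(-33 + y))/2 = (2*y*(-33 + y))/2 = y*(-33 + y))
18*d(-136) = 18*(-136*(-33 - 136)) = 18*(-136*(-169)) = 18*22984 = 413712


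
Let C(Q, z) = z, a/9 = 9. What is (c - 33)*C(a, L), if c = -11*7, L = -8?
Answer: 880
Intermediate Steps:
c = -77
a = 81 (a = 9*9 = 81)
(c - 33)*C(a, L) = (-77 - 33)*(-8) = -110*(-8) = 880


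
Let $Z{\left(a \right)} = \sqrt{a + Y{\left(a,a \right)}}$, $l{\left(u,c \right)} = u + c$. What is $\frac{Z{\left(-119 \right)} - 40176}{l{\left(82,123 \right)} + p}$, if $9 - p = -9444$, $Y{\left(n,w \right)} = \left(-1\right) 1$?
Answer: $- \frac{20088}{4829} + \frac{i \sqrt{30}}{4829} \approx -4.1599 + 0.0011342 i$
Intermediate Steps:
$Y{\left(n,w \right)} = -1$
$p = 9453$ ($p = 9 - -9444 = 9 + 9444 = 9453$)
$l{\left(u,c \right)} = c + u$
$Z{\left(a \right)} = \sqrt{-1 + a}$ ($Z{\left(a \right)} = \sqrt{a - 1} = \sqrt{-1 + a}$)
$\frac{Z{\left(-119 \right)} - 40176}{l{\left(82,123 \right)} + p} = \frac{\sqrt{-1 - 119} - 40176}{\left(123 + 82\right) + 9453} = \frac{\sqrt{-120} - 40176}{205 + 9453} = \frac{2 i \sqrt{30} - 40176}{9658} = \left(-40176 + 2 i \sqrt{30}\right) \frac{1}{9658} = - \frac{20088}{4829} + \frac{i \sqrt{30}}{4829}$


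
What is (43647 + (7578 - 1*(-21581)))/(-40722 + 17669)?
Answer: -72806/23053 ≈ -3.1582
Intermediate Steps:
(43647 + (7578 - 1*(-21581)))/(-40722 + 17669) = (43647 + (7578 + 21581))/(-23053) = (43647 + 29159)*(-1/23053) = 72806*(-1/23053) = -72806/23053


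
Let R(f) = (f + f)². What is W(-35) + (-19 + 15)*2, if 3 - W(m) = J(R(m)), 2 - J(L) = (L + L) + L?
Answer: 14693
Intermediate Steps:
R(f) = 4*f² (R(f) = (2*f)² = 4*f²)
J(L) = 2 - 3*L (J(L) = 2 - ((L + L) + L) = 2 - (2*L + L) = 2 - 3*L)
W(m) = 1 + 12*m² (W(m) = 3 - (2 - 12*m²) = 3 + (-2 + 12*m²) = 1 + 12*m²)
W(-35) + (-19 + 15)*2 = (1 + 12*(-35)²) + (-19 + 15)*2 = (1 + 12*1225) - 4*2 = (1 + 14700) - 8 = 14701 - 8 = 14693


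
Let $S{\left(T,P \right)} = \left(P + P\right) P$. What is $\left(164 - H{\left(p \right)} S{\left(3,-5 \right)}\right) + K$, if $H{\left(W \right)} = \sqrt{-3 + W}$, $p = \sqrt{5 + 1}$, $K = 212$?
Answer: $376 - 50 \sqrt{-3 + \sqrt{6}} \approx 376.0 - 37.098 i$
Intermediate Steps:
$p = \sqrt{6} \approx 2.4495$
$S{\left(T,P \right)} = 2 P^{2}$ ($S{\left(T,P \right)} = 2 P P = 2 P^{2}$)
$\left(164 - H{\left(p \right)} S{\left(3,-5 \right)}\right) + K = \left(164 - \sqrt{-3 + \sqrt{6}} \cdot 2 \left(-5\right)^{2}\right) + 212 = \left(164 - \sqrt{-3 + \sqrt{6}} \cdot 2 \cdot 25\right) + 212 = \left(164 - \sqrt{-3 + \sqrt{6}} \cdot 50\right) + 212 = \left(164 - 50 \sqrt{-3 + \sqrt{6}}\right) + 212 = 376 - 50 \sqrt{-3 + \sqrt{6}}$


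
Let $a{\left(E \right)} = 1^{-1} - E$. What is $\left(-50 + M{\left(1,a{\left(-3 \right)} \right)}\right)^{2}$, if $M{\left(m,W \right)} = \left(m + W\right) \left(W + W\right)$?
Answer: $100$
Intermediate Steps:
$a{\left(E \right)} = 1 - E$
$M{\left(m,W \right)} = 2 W \left(W + m\right)$ ($M{\left(m,W \right)} = \left(W + m\right) 2 W = 2 W \left(W + m\right)$)
$\left(-50 + M{\left(1,a{\left(-3 \right)} \right)}\right)^{2} = \left(-50 + 2 \left(1 - -3\right) \left(\left(1 - -3\right) + 1\right)\right)^{2} = \left(-50 + 2 \left(1 + 3\right) \left(\left(1 + 3\right) + 1\right)\right)^{2} = \left(-50 + 2 \cdot 4 \left(4 + 1\right)\right)^{2} = \left(-50 + 2 \cdot 4 \cdot 5\right)^{2} = \left(-50 + 40\right)^{2} = \left(-10\right)^{2} = 100$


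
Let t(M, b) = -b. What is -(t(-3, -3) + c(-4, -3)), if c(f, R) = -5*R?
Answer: -18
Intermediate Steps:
-(t(-3, -3) + c(-4, -3)) = -(-1*(-3) - 5*(-3)) = -(3 + 15) = -1*18 = -18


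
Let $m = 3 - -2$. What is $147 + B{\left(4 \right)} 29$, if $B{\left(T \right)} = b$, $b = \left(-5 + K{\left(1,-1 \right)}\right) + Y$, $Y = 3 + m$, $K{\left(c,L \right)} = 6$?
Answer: $408$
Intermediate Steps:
$m = 5$ ($m = 3 + 2 = 5$)
$Y = 8$ ($Y = 3 + 5 = 8$)
$b = 9$ ($b = \left(-5 + 6\right) + 8 = 1 + 8 = 9$)
$B{\left(T \right)} = 9$
$147 + B{\left(4 \right)} 29 = 147 + 9 \cdot 29 = 147 + 261 = 408$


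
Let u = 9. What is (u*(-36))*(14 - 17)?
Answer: 972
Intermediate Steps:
(u*(-36))*(14 - 17) = (9*(-36))*(14 - 17) = -324*(-3) = 972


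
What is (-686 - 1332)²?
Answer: 4072324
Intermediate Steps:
(-686 - 1332)² = (-2018)² = 4072324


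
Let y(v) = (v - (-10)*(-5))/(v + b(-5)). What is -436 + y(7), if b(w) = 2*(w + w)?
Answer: -5625/13 ≈ -432.69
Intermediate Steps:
b(w) = 4*w (b(w) = 2*(2*w) = 4*w)
y(v) = (-50 + v)/(-20 + v) (y(v) = (v - (-10)*(-5))/(v + 4*(-5)) = (v - 5*10)/(v - 20) = (v - 50)/(-20 + v) = (-50 + v)/(-20 + v))
-436 + y(7) = -436 + (-50 + 7)/(-20 + 7) = -436 - 43/(-13) = -436 - 1/13*(-43) = -436 + 43/13 = -5625/13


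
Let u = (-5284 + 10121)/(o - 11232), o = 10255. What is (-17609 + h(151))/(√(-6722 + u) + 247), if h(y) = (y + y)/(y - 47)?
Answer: -16994742071/264712096 + 915517*I*√6421069687/3441257248 ≈ -64.201 + 21.318*I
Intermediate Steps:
h(y) = 2*y/(-47 + y) (h(y) = (2*y)/(-47 + y) = 2*y/(-47 + y))
u = -4837/977 (u = (-5284 + 10121)/(10255 - 11232) = 4837/(-977) = 4837*(-1/977) = -4837/977 ≈ -4.9509)
(-17609 + h(151))/(√(-6722 + u) + 247) = (-17609 + 2*151/(-47 + 151))/(√(-6722 - 4837/977) + 247) = (-17609 + 2*151/104)/(√(-6572231/977) + 247) = (-17609 + 2*151*(1/104))/(I*√6421069687/977 + 247) = (-17609 + 151/52)/(247 + I*√6421069687/977) = -915517/(52*(247 + I*√6421069687/977))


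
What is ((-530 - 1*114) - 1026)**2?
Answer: 2788900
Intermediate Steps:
((-530 - 1*114) - 1026)**2 = ((-530 - 114) - 1026)**2 = (-644 - 1026)**2 = (-1670)**2 = 2788900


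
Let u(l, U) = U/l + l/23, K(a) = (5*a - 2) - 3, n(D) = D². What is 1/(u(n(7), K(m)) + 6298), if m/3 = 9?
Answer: 1127/7103237 ≈ 0.00015866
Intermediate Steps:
m = 27 (m = 3*9 = 27)
K(a) = -5 + 5*a (K(a) = (-2 + 5*a) - 3 = -5 + 5*a)
u(l, U) = l/23 + U/l (u(l, U) = U/l + l*(1/23) = U/l + l/23 = l/23 + U/l)
1/(u(n(7), K(m)) + 6298) = 1/(((1/23)*7² + (-5 + 5*27)/(7²)) + 6298) = 1/(((1/23)*49 + (-5 + 135)/49) + 6298) = 1/((49/23 + 130*(1/49)) + 6298) = 1/((49/23 + 130/49) + 6298) = 1/(5391/1127 + 6298) = 1/(7103237/1127) = 1127/7103237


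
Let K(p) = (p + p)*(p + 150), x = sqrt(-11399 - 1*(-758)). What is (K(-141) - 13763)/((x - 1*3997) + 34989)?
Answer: -505200592/960514705 + 16301*I*sqrt(10641)/960514705 ≈ -0.52597 + 0.0017507*I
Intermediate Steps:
x = I*sqrt(10641) (x = sqrt(-11399 + 758) = sqrt(-10641) = I*sqrt(10641) ≈ 103.16*I)
K(p) = 2*p*(150 + p) (K(p) = (2*p)*(150 + p) = 2*p*(150 + p))
(K(-141) - 13763)/((x - 1*3997) + 34989) = (2*(-141)*(150 - 141) - 13763)/((I*sqrt(10641) - 1*3997) + 34989) = (2*(-141)*9 - 13763)/((I*sqrt(10641) - 3997) + 34989) = (-2538 - 13763)/((-3997 + I*sqrt(10641)) + 34989) = -16301/(30992 + I*sqrt(10641))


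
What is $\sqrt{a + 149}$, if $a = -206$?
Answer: $i \sqrt{57} \approx 7.5498 i$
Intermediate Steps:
$\sqrt{a + 149} = \sqrt{-206 + 149} = \sqrt{-57} = i \sqrt{57}$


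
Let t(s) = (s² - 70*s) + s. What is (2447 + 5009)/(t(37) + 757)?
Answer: -7456/427 ≈ -17.461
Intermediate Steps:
t(s) = s² - 69*s
(2447 + 5009)/(t(37) + 757) = (2447 + 5009)/(37*(-69 + 37) + 757) = 7456/(37*(-32) + 757) = 7456/(-1184 + 757) = 7456/(-427) = 7456*(-1/427) = -7456/427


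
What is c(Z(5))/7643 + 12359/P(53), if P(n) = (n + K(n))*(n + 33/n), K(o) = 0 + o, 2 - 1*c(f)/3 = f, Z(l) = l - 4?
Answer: 94476889/43442812 ≈ 2.1747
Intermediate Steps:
Z(l) = -4 + l
c(f) = 6 - 3*f
K(o) = o
P(n) = 2*n*(n + 33/n) (P(n) = (n + n)*(n + 33/n) = (2*n)*(n + 33/n) = 2*n*(n + 33/n))
c(Z(5))/7643 + 12359/P(53) = (6 - 3*(-4 + 5))/7643 + 12359/(66 + 2*53**2) = (6 - 3*1)*(1/7643) + 12359/(66 + 2*2809) = (6 - 3)*(1/7643) + 12359/(66 + 5618) = 3*(1/7643) + 12359/5684 = 3/7643 + 12359*(1/5684) = 3/7643 + 12359/5684 = 94476889/43442812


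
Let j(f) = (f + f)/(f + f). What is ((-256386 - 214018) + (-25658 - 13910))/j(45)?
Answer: -509972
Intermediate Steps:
j(f) = 1 (j(f) = (2*f)/((2*f)) = (2*f)*(1/(2*f)) = 1)
((-256386 - 214018) + (-25658 - 13910))/j(45) = ((-256386 - 214018) + (-25658 - 13910))/1 = (-470404 - 39568)*1 = -509972*1 = -509972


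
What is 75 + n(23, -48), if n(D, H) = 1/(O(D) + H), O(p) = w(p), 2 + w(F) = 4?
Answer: 3449/46 ≈ 74.978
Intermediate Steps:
w(F) = 2 (w(F) = -2 + 4 = 2)
O(p) = 2
n(D, H) = 1/(2 + H)
75 + n(23, -48) = 75 + 1/(2 - 48) = 75 + 1/(-46) = 75 - 1/46 = 3449/46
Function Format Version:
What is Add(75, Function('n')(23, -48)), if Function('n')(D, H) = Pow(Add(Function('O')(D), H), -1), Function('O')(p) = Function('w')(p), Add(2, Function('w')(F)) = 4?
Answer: Rational(3449, 46) ≈ 74.978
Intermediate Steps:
Function('w')(F) = 2 (Function('w')(F) = Add(-2, 4) = 2)
Function('O')(p) = 2
Function('n')(D, H) = Pow(Add(2, H), -1)
Add(75, Function('n')(23, -48)) = Add(75, Pow(Add(2, -48), -1)) = Add(75, Pow(-46, -1)) = Add(75, Rational(-1, 46)) = Rational(3449, 46)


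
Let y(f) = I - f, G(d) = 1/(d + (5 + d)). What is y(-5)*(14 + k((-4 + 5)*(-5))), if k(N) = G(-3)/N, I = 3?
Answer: 568/5 ≈ 113.60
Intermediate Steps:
G(d) = 1/(5 + 2*d)
y(f) = 3 - f
k(N) = -1/N (k(N) = 1/((5 + 2*(-3))*N) = 1/((5 - 6)*N) = 1/((-1)*N) = -1/N)
y(-5)*(14 + k((-4 + 5)*(-5))) = (3 - 1*(-5))*(14 - 1/((-4 + 5)*(-5))) = (3 + 5)*(14 - 1/(1*(-5))) = 8*(14 - 1/(-5)) = 8*(14 - 1*(-1/5)) = 8*(14 + 1/5) = 8*(71/5) = 568/5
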